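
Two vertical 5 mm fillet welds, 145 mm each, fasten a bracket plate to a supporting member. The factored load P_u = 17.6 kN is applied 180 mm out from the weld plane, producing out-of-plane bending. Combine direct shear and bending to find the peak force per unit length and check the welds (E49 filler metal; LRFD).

f_max ≈ 456 N/mm; adequate

E49XX → F_EXX = 490 MPa.
L_w = 2 × 145 = 290 mm; section modulus (unit throat) S = 2 × L²/6 = 7008 mm².
Direct shear f_v = P/L_w = 17.6×10³/290 = 60.69 N/mm.
Moment M = P × e = 17.6×10³ × 180 = 3168000 N·mm; bending f_b = M/S = 452 N/mm.
f_max = √(f_v² + f_b²) = √(60.69² + 452²) = 456.1 N/mm.
φr_n = 0.75 × 0.6 × 490 × (0.707 × 5) = 779.5 N/mm → adequate.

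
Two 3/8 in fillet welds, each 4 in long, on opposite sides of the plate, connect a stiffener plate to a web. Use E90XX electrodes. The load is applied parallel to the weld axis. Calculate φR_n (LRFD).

E90XX → F_EXX = 90 ksi.
Effective throat t_e = 0.707 × 0.375 = 0.2651 in.
Total length L = 8 in; A_we = 0.2651 × 8 = 2.121 in².
F_nw = 0.6 F_EXX = 0.6 × 90 = 54 ksi.
φR_n = 0.75 × 54 × 2.121 = 85.9 kips.

φR_n ≈ 85.9 kips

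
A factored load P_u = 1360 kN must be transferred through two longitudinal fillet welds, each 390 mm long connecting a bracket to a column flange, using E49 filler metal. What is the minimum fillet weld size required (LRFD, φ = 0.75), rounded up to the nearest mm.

E49XX → F_EXX = 490 MPa.
Total weld length L = 780 mm.
Required throat t_e = P_u / (φ × 0.6 F_EXX × L) = 1360 / (0.75 × 0.6 × 490 × 780 × 10⁻³) = 7.907 mm.
Required leg w = t_e / 0.707 = 11.18 mm → use 12 mm.

w = 12 mm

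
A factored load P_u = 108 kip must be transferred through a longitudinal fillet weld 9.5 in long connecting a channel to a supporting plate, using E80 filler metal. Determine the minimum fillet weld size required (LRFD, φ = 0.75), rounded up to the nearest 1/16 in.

w = 1/2 in

E80XX → F_EXX = 80 ksi.
Total weld length L = 9.5 in.
Required throat t_e = P_u / (φ × 0.6 F_EXX × L) = 108 / (0.75 × 0.6 × 80 × 9.5) = 0.3158 in.
Required leg w = t_e / 0.707 = 0.4467 in → use 1/2 in.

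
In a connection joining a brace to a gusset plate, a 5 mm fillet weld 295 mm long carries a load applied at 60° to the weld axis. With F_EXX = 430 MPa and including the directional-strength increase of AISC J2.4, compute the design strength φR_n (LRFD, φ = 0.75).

φR_n ≈ 283 kN

t_e = 0.707 × 5 = 3.535 mm; A_we = 3.535 × 295 = 1043 mm².
Directional factor: 1.0 + 0.5 sin^1.5(60°) = 1.403.
F_nw = 0.6 × 430 × 1.403 = 362 MPa.
φR_n = 0.75 × 362 × 1043 × 10⁻³ = 283.1 kN.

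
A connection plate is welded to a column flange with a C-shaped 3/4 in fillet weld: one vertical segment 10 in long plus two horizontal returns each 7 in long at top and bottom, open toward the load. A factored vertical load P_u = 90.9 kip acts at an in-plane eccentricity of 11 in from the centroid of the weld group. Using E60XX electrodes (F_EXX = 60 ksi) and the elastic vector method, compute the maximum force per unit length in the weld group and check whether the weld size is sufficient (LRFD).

Total weld length L_w = 24 in. Treat welds as unit-width lines.
Centroid: x̄ = 2×7×3.5 / 24 = 2.042 in from the vertical weld.
Polar moment about centroid: J = I_x + I_y = [10³/12 + 2×7×5²] + [10×2.042² + 2(7³/12 + 7×1.458²)] = 562 in³.
Direct shear f_v = P/L_w = 90.9 / 24 = 3.788 kip/in (vertical).
Torsion M = P·e = 90.9 × 11 = 999.9 kip·in.
Critical point at (x, y) = (4.958, 5) from centroid. f_tx = M·y/J = 8.897 kip/in; f_ty = M·x/J = 8.822 kip/in.
Resultant f_max = √[f_tx² + (f_v + f_ty)²] = √[8.897² + (3.788 + 8.822)²] = 15.43 kip/in.
Capacity per unit length: φr_n = 0.75 × 0.6 × 60 × (0.707 × 0.75) = 14.32 kip/in.
15.43 > 14.32 → NOT adequate.

f_max ≈ 15.4 kip/in; NOT adequate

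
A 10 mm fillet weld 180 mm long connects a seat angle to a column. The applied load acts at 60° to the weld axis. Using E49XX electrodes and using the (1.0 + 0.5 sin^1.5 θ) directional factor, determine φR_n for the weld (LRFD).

E49XX → F_EXX = 490 MPa.
t_e = 0.707 × 10 = 7.07 mm; A_we = 7.07 × 180 = 1273 mm².
Directional factor: 1.0 + 0.5 sin^1.5(60°) = 1.403.
F_nw = 0.6 × 490 × 1.403 = 412.5 MPa.
φR_n = 0.75 × 412.5 × 1273 × 10⁻³ = 393.7 kN.

φR_n ≈ 394 kN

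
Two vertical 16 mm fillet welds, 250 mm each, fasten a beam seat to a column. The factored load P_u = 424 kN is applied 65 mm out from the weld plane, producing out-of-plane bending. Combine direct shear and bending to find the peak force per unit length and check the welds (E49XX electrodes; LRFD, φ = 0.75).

E49XX → F_EXX = 490 MPa.
L_w = 2 × 250 = 500 mm; section modulus (unit throat) S = 2 × L²/6 = 20830 mm².
Direct shear f_v = P/L_w = 424×10³/500 = 848 N/mm.
Moment M = P × e = 424×10³ × 65 = 27560000 N·mm; bending f_b = M/S = 1323 N/mm.
f_max = √(f_v² + f_b²) = √(848² + 1323²) = 1571 N/mm.
φr_n = 0.75 × 0.6 × 490 × (0.707 × 16) = 2494 N/mm → adequate.

f_max ≈ 1570 N/mm; adequate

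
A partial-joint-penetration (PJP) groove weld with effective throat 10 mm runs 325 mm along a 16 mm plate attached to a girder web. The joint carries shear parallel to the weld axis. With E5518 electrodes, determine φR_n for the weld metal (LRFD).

φR_n ≈ 804 kN

E55XX → F_EXX = 550 MPa.
Effective throat (given) t_e = 10 mm.
A_we = 10 × 325 = 3250 mm².
F_nw = 0.6 F_EXX = 330 MPa.
φR_n = 0.75 × 330 × 3250 × 10⁻³ = 804.4 kN.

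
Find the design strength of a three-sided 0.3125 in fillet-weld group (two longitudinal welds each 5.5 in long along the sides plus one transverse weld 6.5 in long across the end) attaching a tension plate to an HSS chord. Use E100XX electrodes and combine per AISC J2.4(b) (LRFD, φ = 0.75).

φR_n ≈ 190 kip

E100XX → F_EXX = 100 ksi.
t_e = 0.707 × 0.3125 = 0.2209 in.
R_nwl = 0.6 × 100 × 0.2209 × 11 = 145.8 kip (longitudinal, 2 welds).
R_nwt = 0.6 × 100 × 0.2209 × 6.5 = 86.17 kip (transverse, base value).
(i) R_nwl + R_nwt = 232 kip; (ii) 0.85 R_nwl + 1.5 R_nwt = 253.2 kip.
R_n = max = 253.2 kip [governs: (ii)]; φR_n = 189.9 kip.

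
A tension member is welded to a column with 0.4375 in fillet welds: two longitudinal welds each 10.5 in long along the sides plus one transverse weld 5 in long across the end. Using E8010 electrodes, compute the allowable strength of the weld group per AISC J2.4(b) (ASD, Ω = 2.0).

R_n/Ω ≈ 193 kip

E80XX → F_EXX = 80 ksi.
t_e = 0.707 × 0.4375 = 0.3093 in.
R_nwl = 0.6 × 80 × 0.3093 × 21 = 311.8 kip (longitudinal, 2 welds).
R_nwt = 0.6 × 80 × 0.3093 × 5 = 74.23 kip (transverse, base value).
(i) R_nwl + R_nwt = 386 kip; (ii) 0.85 R_nwl + 1.5 R_nwt = 376.4 kip.
R_n = max = 386 kip [governs: (i)]; R_n/Ω = 193 kip.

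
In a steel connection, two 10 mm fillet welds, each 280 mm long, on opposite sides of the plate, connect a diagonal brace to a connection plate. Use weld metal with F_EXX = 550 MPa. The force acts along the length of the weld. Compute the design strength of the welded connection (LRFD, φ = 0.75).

Effective throat t_e = 0.707 × 10 = 7.07 mm.
Total length L = 560 mm; A_we = 7.07 × 560 = 3959 mm².
F_nw = 0.6 F_EXX = 0.6 × 550 = 330 MPa.
φR_n = 0.75 × 330 × 3959 × 10⁻³ = 979.9 kN.

φR_n ≈ 980 kN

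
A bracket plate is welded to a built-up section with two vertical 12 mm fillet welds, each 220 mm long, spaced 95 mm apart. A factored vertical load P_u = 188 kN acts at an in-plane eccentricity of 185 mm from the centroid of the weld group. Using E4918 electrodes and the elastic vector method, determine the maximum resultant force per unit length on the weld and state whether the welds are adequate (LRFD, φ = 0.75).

E49XX → F_EXX = 490 MPa.
Total weld length L_w = 440 mm. Treat welds as unit-width lines.
Polar moment about centroid: J = 2[d³/12 + d(b/2)²] = 2[220³/12 + 220×47.5²] = 2767000 mm³.
Direct shear f_v = P/L_w = 188×10³ / 440 = 427.3 N/mm (vertical).
Torsion M = P·e = 188×10³ × 185 = 34780000 N·mm.
Critical point at (x, y) = (47.5, 110) from centroid. f_tx = M·y/J = 1382 N/mm; f_ty = M·x/J = 597 N/mm.
Resultant f_max = √[f_tx² + (f_v + f_ty)²] = √[1382² + (427.3 + 597)²] = 1721 N/mm.
Capacity per unit length: φr_n = 0.75 × 0.6 × 490 × (0.707 × 12) = 1871 N/mm.
1721 ≤ 1871 → adequate.

f_max ≈ 1720 N/mm; adequate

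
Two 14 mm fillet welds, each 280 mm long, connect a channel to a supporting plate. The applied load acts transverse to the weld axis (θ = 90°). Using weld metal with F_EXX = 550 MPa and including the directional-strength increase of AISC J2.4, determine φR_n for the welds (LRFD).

t_e = 0.707 × 14 = 9.898 mm; A_we = 9.898 × 560 = 5543 mm².
Directional factor: 1.0 + 0.5 sin^1.5(90°) = 1.5.
F_nw = 0.6 × 550 × 1.5 = 495 MPa.
φR_n = 0.75 × 495 × 5543 × 10⁻³ = 2058 kN.

φR_n ≈ 2060 kN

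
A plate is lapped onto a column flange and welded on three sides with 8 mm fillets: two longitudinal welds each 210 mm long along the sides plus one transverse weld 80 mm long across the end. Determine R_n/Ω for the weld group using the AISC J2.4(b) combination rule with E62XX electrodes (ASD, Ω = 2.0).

R_n/Ω ≈ 526 kN

E62XX → F_EXX = 620 MPa.
t_e = 0.707 × 8 = 5.656 mm.
R_nwl = 0.6 × 620 × 5.656 × 420 × 10⁻³ = 883.7 kN (longitudinal, 2 welds).
R_nwt = 0.6 × 620 × 5.656 × 80 × 10⁻³ = 168.3 kN (transverse, base value).
(i) R_nwl + R_nwt = 1052 kN; (ii) 0.85 R_nwl + 1.5 R_nwt = 1004 kN.
R_n = max = 1052 kN [governs: (i)]; R_n/Ω = 526 kN.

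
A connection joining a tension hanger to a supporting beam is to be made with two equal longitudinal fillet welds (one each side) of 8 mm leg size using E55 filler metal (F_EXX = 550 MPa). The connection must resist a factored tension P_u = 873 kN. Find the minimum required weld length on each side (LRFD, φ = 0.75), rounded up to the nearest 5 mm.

L = 315 mm on each side

Throat t_e = 0.707 × 8 = 5.656 mm.
φr_n = 0.75 × 0.6 × 550 × 5.656 × 10⁻³ = 1.4 kN/mm.
L_req = P_u / φr_n = 873 / 1.4 = 623.6 mm total.
Per side: 623.6 / 2 = 311.8 mm.
Round up → use L = 315 mm on each side.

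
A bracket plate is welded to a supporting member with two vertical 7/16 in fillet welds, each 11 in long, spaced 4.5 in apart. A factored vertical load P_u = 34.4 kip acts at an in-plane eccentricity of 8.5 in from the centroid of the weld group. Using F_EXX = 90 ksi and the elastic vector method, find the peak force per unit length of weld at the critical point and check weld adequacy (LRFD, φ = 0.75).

Total weld length L_w = 22 in. Treat welds as unit-width lines.
Polar moment about centroid: J = 2[d³/12 + d(b/2)²] = 2[11³/12 + 11×2.25²] = 333.2 in³.
Direct shear f_v = P/L_w = 34.4 / 22 = 1.564 kip/in (vertical).
Torsion M = P·e = 34.4 × 8.5 = 292.4 kip·in.
Critical point at (x, y) = (2.25, 5.5) from centroid. f_tx = M·y/J = 4.826 kip/in; f_ty = M·x/J = 1.974 kip/in.
Resultant f_max = √[f_tx² + (f_v + f_ty)²] = √[4.826² + (1.564 + 1.974)²] = 5.984 kip/in.
Capacity per unit length: φr_n = 0.75 × 0.6 × 90 × (0.707 × 0.4375) = 12.53 kip/in.
5.984 ≤ 12.53 → adequate.

f_max ≈ 5.98 kip/in; adequate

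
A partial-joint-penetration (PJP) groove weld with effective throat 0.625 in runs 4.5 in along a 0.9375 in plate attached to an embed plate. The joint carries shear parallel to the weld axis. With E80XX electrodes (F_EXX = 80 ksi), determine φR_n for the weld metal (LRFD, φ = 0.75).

φR_n ≈ 101 kip

Effective throat (given) t_e = 0.625 in.
A_we = 0.625 × 4.5 = 2.812 in².
F_nw = 0.6 F_EXX = 48 ksi.
φR_n = 0.75 × 48 × 2.812 = 101.2 kip.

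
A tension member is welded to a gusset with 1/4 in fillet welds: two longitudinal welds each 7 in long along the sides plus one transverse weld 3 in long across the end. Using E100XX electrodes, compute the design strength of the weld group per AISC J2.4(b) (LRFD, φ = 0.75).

E100XX → F_EXX = 100 ksi.
t_e = 0.707 × 0.25 = 0.1767 in.
R_nwl = 0.6 × 100 × 0.1767 × 14 = 148.5 kip (longitudinal, 2 welds).
R_nwt = 0.6 × 100 × 0.1767 × 3 = 31.81 kip (transverse, base value).
(i) R_nwl + R_nwt = 180.3 kip; (ii) 0.85 R_nwl + 1.5 R_nwt = 173.9 kip.
R_n = max = 180.3 kip [governs: (i)]; φR_n = 135.2 kip.

φR_n ≈ 135 kip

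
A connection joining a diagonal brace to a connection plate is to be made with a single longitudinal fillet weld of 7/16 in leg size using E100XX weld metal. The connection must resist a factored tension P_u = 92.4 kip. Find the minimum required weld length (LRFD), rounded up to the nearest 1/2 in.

E100XX → F_EXX = 100 ksi.
Throat t_e = 0.707 × 0.4375 = 0.3093 in.
φr_n = 0.75 × 0.6 × 100 × 0.3093 = 13.92 kip/in.
L_req = P_u / φr_n = 92.4 / 13.92 = 6.638 in total.
Round up → use L = 7 in.

L = 7 in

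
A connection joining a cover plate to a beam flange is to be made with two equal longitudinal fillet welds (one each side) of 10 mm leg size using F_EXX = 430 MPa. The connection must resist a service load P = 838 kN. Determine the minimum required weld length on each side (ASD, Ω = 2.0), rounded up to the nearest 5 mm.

Throat t_e = 0.707 × 10 = 7.07 mm.
r_n/Ω = (0.6 × 430 × 7.07) / 2.0 = 912 N/mm = 0.912 kN/mm.
L_req = P / (r_n/Ω) = 838 / 0.912 = 918.8 mm total.
Per side: 918.8 / 2 = 459.4 mm.
Round up → use L = 460 mm on each side.

L = 460 mm on each side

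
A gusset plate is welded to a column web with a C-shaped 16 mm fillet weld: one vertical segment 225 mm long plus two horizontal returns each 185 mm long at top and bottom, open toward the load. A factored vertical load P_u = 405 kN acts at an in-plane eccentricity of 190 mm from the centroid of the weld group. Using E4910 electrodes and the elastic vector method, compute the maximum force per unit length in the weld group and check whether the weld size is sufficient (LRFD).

f_max ≈ 2220 N/mm; adequate

E49XX → F_EXX = 490 MPa.
Total weld length L_w = 595 mm. Treat welds as unit-width lines.
Centroid: x̄ = 2×185×92.5 / 595 = 57.52 mm from the vertical weld.
Polar moment about centroid: J = I_x + I_y = [225³/12 + 2×185×112.5²] + [225×57.52² + 2(185³/12 + 185×34.98²)] = 7884000 mm³.
Direct shear f_v = P/L_w = 405×10³ / 595 = 680.7 N/mm (vertical).
Torsion M = P·e = 405×10³ × 190 = 76950000 N·mm.
Critical point at (x, y) = (127.5, 112.5) from centroid. f_tx = M·y/J = 1098 N/mm; f_ty = M·x/J = 1244 N/mm.
Resultant f_max = √[f_tx² + (f_v + f_ty)²] = √[1098² + (680.7 + 1244)²] = 2216 N/mm.
Capacity per unit length: φr_n = 0.75 × 0.6 × 490 × (0.707 × 16) = 2494 N/mm.
2216 ≤ 2494 → adequate.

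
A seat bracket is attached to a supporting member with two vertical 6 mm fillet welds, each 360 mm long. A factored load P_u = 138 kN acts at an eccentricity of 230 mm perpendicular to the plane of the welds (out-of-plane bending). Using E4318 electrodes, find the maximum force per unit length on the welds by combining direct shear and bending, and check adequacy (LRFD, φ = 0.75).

E43XX → F_EXX = 430 MPa.
L_w = 2 × 360 = 720 mm; section modulus (unit throat) S = 2 × L²/6 = 43200 mm².
Direct shear f_v = P/L_w = 138×10³/720 = 191.7 N/mm.
Moment M = P × e = 138×10³ × 230 = 31740000 N·mm; bending f_b = M/S = 734.7 N/mm.
f_max = √(f_v² + f_b²) = √(191.7² + 734.7²) = 759.3 N/mm.
φr_n = 0.75 × 0.6 × 430 × (0.707 × 6) = 820.8 N/mm → adequate.

f_max ≈ 759 N/mm; adequate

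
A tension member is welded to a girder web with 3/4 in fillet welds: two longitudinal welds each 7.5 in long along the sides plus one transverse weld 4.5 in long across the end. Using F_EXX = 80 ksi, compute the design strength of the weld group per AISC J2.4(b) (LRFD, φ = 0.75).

t_e = 0.707 × 0.75 = 0.5302 in.
R_nwl = 0.6 × 80 × 0.5302 × 15 = 381.8 kips (longitudinal, 2 welds).
R_nwt = 0.6 × 80 × 0.5302 × 4.5 = 114.5 kips (transverse, base value).
(i) R_nwl + R_nwt = 496.3 kips; (ii) 0.85 R_nwl + 1.5 R_nwt = 496.3 kips.
R_n = max = 496.3 kips [governs: (ii)]; φR_n = 372.2 kips.

φR_n ≈ 372 kips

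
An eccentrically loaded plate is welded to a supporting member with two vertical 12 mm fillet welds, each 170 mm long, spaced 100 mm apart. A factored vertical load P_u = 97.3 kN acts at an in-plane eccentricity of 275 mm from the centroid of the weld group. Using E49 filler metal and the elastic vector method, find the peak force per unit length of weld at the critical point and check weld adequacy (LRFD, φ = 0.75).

E49XX → F_EXX = 490 MPa.
Total weld length L_w = 340 mm. Treat welds as unit-width lines.
Polar moment about centroid: J = 2[d³/12 + d(b/2)²] = 2[170³/12 + 170×50²] = 1669000 mm³.
Direct shear f_v = P/L_w = 97.3×10³ / 340 = 286.2 N/mm (vertical).
Torsion M = P·e = 97.3×10³ × 275 = 26758000 N·mm.
Critical point at (x, y) = (50, 85) from centroid. f_tx = M·y/J = 1363 N/mm; f_ty = M·x/J = 801.7 N/mm.
Resultant f_max = √[f_tx² + (f_v + f_ty)²] = √[1363² + (286.2 + 801.7)²] = 1744 N/mm.
Capacity per unit length: φr_n = 0.75 × 0.6 × 490 × (0.707 × 12) = 1871 N/mm.
1744 ≤ 1871 → adequate.

f_max ≈ 1740 N/mm; adequate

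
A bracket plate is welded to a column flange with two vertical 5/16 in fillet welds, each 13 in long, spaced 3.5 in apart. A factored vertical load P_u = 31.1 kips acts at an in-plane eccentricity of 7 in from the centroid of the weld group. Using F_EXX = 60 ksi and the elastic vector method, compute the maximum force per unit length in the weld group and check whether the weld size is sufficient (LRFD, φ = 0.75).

f_max ≈ 3.78 kip/in; adequate

Total weld length L_w = 26 in. Treat welds as unit-width lines.
Polar moment about centroid: J = 2[d³/12 + d(b/2)²] = 2[13³/12 + 13×1.75²] = 445.8 in³.
Direct shear f_v = P/L_w = 31.1 / 26 = 1.196 kip/in (vertical).
Torsion M = P·e = 31.1 × 7 = 217.7 kip·in.
Critical point at (x, y) = (1.75, 6.5) from centroid. f_tx = M·y/J = 3.174 kip/in; f_ty = M·x/J = 0.8546 kip/in.
Resultant f_max = √[f_tx² + (f_v + f_ty)²] = √[3.174² + (1.196 + 0.8546)²] = 3.779 kip/in.
Capacity per unit length: φr_n = 0.75 × 0.6 × 60 × (0.707 × 0.3125) = 5.965 kip/in.
3.779 ≤ 5.965 → adequate.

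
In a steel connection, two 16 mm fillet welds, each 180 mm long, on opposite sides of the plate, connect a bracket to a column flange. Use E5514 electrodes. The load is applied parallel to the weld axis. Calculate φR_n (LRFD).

φR_n ≈ 1010 kN

E55XX → F_EXX = 550 MPa.
Effective throat t_e = 0.707 × 16 = 11.31 mm.
Total length L = 360 mm; A_we = 11.31 × 360 = 4072 mm².
F_nw = 0.6 F_EXX = 0.6 × 550 = 330 MPa.
φR_n = 0.75 × 330 × 4072 × 10⁻³ = 1008 kN.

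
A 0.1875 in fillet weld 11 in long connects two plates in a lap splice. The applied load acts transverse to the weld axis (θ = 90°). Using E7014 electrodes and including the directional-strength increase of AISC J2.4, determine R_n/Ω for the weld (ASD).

R_n/Ω ≈ 45.9 kip

E70XX → F_EXX = 70 ksi.
t_e = 0.707 × 0.1875 = 0.1326 in; A_we = 0.1326 × 11 = 1.458 in².
Directional factor: 1.0 + 0.5 sin^1.5(90°) = 1.5.
F_nw = 0.6 × 70 × 1.5 = 63 ksi.
R_n/Ω = (63 × 1.458) / 2.0 = 45.93 kip.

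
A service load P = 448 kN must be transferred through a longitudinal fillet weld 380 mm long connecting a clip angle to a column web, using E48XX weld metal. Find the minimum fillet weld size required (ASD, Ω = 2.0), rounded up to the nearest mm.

E48XX → F_EXX = 480 MPa.
Total weld length L = 380 mm.
Required throat t_e = P × Ω / (0.6 F_EXX × L) = 448 × 2.0 / (0.6 × 480 × 380 × 10⁻³) = 8.187 mm.
Required leg w = t_e / 0.707 = 11.58 mm → use 12 mm.

w = 12 mm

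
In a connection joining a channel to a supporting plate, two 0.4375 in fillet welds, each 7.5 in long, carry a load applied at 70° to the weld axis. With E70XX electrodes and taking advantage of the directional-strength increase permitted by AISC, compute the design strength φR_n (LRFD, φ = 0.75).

φR_n ≈ 213 kips

E70XX → F_EXX = 70 ksi.
t_e = 0.707 × 0.4375 = 0.3093 in; A_we = 0.3093 × 15 = 4.64 in².
Directional factor: 1.0 + 0.5 sin^1.5(70°) = 1.455.
F_nw = 0.6 × 70 × 1.455 = 61.13 ksi.
φR_n = 0.75 × 61.13 × 4.64 = 212.7 kips.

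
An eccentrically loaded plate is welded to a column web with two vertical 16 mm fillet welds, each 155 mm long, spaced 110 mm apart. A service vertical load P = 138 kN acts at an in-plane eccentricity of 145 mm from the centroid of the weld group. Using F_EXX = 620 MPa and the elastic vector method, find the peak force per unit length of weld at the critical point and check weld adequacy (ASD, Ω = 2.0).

f_max ≈ 1520 N/mm; adequate

Total weld length L_w = 310 mm. Treat welds as unit-width lines.
Polar moment about centroid: J = 2[d³/12 + d(b/2)²] = 2[155³/12 + 155×55²] = 1558000 mm³.
Direct shear f_v = P/L_w = 138×10³ / 310 = 445.2 N/mm (vertical).
Torsion M = P·e = 138×10³ × 145 = 20010000 N·mm.
Critical point at (x, y) = (55, 77.5) from centroid. f_tx = M·y/J = 995.1 N/mm; f_ty = M·x/J = 706.2 N/mm.
Resultant f_max = √[f_tx² + (f_v + f_ty)²] = √[995.1² + (445.2 + 706.2)²] = 1522 N/mm.
Capacity per unit length: r_n/Ω = (1/2.0) × 0.6 × 620 × (0.707 × 16) = 2104 N/mm.
1522 ≤ 2104 → adequate.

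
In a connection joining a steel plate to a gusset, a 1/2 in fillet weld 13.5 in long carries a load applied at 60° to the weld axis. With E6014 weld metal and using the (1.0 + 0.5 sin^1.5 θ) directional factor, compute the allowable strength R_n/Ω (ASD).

R_n/Ω ≈ 121 kip

E60XX → F_EXX = 60 ksi.
t_e = 0.707 × 0.5 = 0.3535 in; A_we = 0.3535 × 13.5 = 4.772 in².
Directional factor: 1.0 + 0.5 sin^1.5(60°) = 1.403.
F_nw = 0.6 × 60 × 1.403 = 50.51 ksi.
R_n/Ω = (50.51 × 4.772) / 2.0 = 120.5 kip.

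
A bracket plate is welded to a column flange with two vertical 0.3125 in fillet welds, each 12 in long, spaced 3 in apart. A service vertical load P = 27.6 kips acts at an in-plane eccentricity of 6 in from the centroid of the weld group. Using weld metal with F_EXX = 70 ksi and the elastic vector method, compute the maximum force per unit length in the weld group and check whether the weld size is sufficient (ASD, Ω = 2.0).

Total weld length L_w = 24 in. Treat welds as unit-width lines.
Polar moment about centroid: J = 2[d³/12 + d(b/2)²] = 2[12³/12 + 12×1.5²] = 342 in³.
Direct shear f_v = P/L_w = 27.6 / 24 = 1.15 kip/in (vertical).
Torsion M = P·e = 27.6 × 6 = 165.6 kip·in.
Critical point at (x, y) = (1.5, 6) from centroid. f_tx = M·y/J = 2.905 kip/in; f_ty = M·x/J = 0.7263 kip/in.
Resultant f_max = √[f_tx² + (f_v + f_ty)²] = √[2.905² + (1.15 + 0.7263)²] = 3.458 kip/in.
Capacity per unit length: r_n/Ω = (1/2.0) × 0.6 × 70 × (0.707 × 0.3125) = 4.64 kip/in.
3.458 ≤ 4.64 → adequate.

f_max ≈ 3.46 kip/in; adequate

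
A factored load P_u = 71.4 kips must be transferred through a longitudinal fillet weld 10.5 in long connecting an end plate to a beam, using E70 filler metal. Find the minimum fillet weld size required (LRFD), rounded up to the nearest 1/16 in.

w = 5/16 in

E70XX → F_EXX = 70 ksi.
Total weld length L = 10.5 in.
Required throat t_e = P_u / (φ × 0.6 F_EXX × L) = 71.4 / (0.75 × 0.6 × 70 × 10.5) = 0.2159 in.
Required leg w = t_e / 0.707 = 0.3053 in → use 5/16 in.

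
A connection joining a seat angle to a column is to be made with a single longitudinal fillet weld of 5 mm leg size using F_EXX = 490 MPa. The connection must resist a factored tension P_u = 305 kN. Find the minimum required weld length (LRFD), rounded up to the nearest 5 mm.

L = 395 mm

Throat t_e = 0.707 × 5 = 3.535 mm.
φr_n = 0.75 × 0.6 × 490 × 3.535 × 10⁻³ = 0.7795 kN/mm.
L_req = P_u / φr_n = 305 / 0.7795 = 391.3 mm total.
Round up → use L = 395 mm.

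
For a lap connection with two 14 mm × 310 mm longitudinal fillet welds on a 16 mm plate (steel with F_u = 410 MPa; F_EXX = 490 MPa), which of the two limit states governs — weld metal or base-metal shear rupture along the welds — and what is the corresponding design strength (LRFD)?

φR_n ≈ 1350 kN (weld metal governs)

t_e = 0.707 × 14 = 9.898 mm; L = 620 mm.
Weld metal: φR_n = 0.75 × 0.6 × 490 × 9.898 × 620 × 10⁻³ = 1353 kN.
Base metal (shear rupture): φR_n = 0.75 × 0.6 × 410 × 16 × 620 × 10⁻³ = 1830 kN.
Governing: weld metal.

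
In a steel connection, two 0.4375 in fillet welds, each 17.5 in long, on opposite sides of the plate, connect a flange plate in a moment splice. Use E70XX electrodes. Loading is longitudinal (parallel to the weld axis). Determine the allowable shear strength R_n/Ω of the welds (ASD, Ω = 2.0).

E70XX → F_EXX = 70 ksi.
Effective throat t_e = 0.707 × 0.4375 = 0.3093 in.
Total length L = 35 in; A_we = 0.3093 × 35 = 10.83 in².
F_nw = 0.6 F_EXX = 0.6 × 70 = 42 ksi.
R_n = 42 × 10.83 = 454.7 kips; R_n/Ω = 454.7/2.0 = 227.3 kips.

R_n/Ω ≈ 227 kips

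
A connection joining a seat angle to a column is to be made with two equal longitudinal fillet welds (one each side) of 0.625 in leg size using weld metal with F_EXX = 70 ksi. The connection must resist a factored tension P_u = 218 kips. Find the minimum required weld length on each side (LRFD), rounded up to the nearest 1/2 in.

Throat t_e = 0.707 × 0.625 = 0.4419 in.
φr_n = 0.75 × 0.6 × 70 × 0.4419 = 13.92 kips/in.
L_req = P_u / φr_n = 218 / 13.92 = 15.66 in total.
Per side: 15.66 / 2 = 7.831 in.
Round up → use L = 8 in on each side.

L = 8 in on each side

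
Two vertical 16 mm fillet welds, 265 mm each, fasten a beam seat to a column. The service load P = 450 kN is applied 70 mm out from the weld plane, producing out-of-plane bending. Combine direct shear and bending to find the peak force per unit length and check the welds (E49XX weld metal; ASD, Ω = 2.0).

f_max ≈ 1590 N/mm; adequate

E49XX → F_EXX = 490 MPa.
L_w = 2 × 265 = 530 mm; section modulus (unit throat) S = 2 × L²/6 = 23410 mm².
Direct shear f_v = P/L_w = 450×10³/530 = 849.1 N/mm.
Moment M = P × e = 450×10³ × 70 = 31500000 N·mm; bending f_b = M/S = 1346 N/mm.
f_max = √(f_v² + f_b²) = √(849.1² + 1346²) = 1591 N/mm.
r_n/Ω = (1/2.0) × 0.6 × 490 × (0.707 × 16) = 1663 N/mm → adequate.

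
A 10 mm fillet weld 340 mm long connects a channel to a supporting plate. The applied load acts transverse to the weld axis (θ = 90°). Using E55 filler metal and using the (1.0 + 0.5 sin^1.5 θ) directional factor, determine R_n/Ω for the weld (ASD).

E55XX → F_EXX = 550 MPa.
t_e = 0.707 × 10 = 7.07 mm; A_we = 7.07 × 340 = 2404 mm².
Directional factor: 1.0 + 0.5 sin^1.5(90°) = 1.5.
F_nw = 0.6 × 550 × 1.5 = 495 MPa.
R_n/Ω = (495 × 2404) / 2.0 × 10⁻³ = 594.9 kN.

R_n/Ω ≈ 595 kN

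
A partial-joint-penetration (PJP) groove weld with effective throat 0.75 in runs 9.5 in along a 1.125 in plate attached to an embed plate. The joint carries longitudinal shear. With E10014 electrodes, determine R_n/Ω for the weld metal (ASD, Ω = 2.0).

R_n/Ω ≈ 214 kips

E100XX → F_EXX = 100 ksi.
Effective throat (given) t_e = 0.75 in.
A_we = 0.75 × 9.5 = 7.125 in².
F_nw = 0.6 F_EXX = 60 ksi.
R_n/Ω = (60 × 7.125) / 2.0 = 213.8 kips.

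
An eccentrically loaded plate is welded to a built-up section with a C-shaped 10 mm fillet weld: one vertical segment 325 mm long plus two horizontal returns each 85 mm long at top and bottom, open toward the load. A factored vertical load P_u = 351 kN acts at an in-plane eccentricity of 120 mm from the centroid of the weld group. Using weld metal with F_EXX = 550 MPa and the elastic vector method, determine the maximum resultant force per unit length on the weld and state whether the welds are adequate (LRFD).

f_max ≈ 1410 N/mm; adequate

Total weld length L_w = 495 mm. Treat welds as unit-width lines.
Centroid: x̄ = 2×85×42.5 / 495 = 14.6 mm from the vertical weld.
Polar moment about centroid: J = I_x + I_y = [325³/12 + 2×85×162.5²] + [325×14.6² + 2(85³/12 + 85×27.9²)] = 7654000 mm³.
Direct shear f_v = P/L_w = 351×10³ / 495 = 709.1 N/mm (vertical).
Torsion M = P·e = 351×10³ × 120 = 42120000 N·mm.
Critical point at (x, y) = (70.4, 162.5) from centroid. f_tx = M·y/J = 894.3 N/mm; f_ty = M·x/J = 387.4 N/mm.
Resultant f_max = √[f_tx² + (f_v + f_ty)²] = √[894.3² + (709.1 + 387.4)²] = 1415 N/mm.
Capacity per unit length: φr_n = 0.75 × 0.6 × 550 × (0.707 × 10) = 1750 N/mm.
1415 ≤ 1750 → adequate.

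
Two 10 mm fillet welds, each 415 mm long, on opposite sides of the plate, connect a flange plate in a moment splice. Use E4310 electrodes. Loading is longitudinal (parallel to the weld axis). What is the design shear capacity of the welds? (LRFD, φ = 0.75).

E43XX → F_EXX = 430 MPa.
Effective throat t_e = 0.707 × 10 = 7.07 mm.
Total length L = 830 mm; A_we = 7.07 × 830 = 5868 mm².
F_nw = 0.6 F_EXX = 0.6 × 430 = 258 MPa.
φR_n = 0.75 × 258 × 5868 × 10⁻³ = 1135 kN.

φR_n ≈ 1140 kN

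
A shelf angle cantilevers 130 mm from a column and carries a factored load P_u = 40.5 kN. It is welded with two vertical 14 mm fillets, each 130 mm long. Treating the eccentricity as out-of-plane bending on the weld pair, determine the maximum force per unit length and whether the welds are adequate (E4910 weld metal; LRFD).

E49XX → F_EXX = 490 MPa.
L_w = 2 × 130 = 260 mm; section modulus (unit throat) S = 2 × L²/6 = 5633 mm².
Direct shear f_v = P/L_w = 40.5×10³/260 = 155.8 N/mm.
Moment M = P × e = 40.5×10³ × 130 = 5265000 N·mm; bending f_b = M/S = 934.6 N/mm.
f_max = √(f_v² + f_b²) = √(155.8² + 934.6²) = 947.5 N/mm.
φr_n = 0.75 × 0.6 × 490 × (0.707 × 14) = 2183 N/mm → adequate.

f_max ≈ 948 N/mm; adequate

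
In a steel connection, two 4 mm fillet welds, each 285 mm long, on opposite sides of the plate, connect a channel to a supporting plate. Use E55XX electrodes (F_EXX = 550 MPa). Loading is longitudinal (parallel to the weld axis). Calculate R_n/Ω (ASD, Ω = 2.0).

Effective throat t_e = 0.707 × 4 = 2.828 mm.
Total length L = 570 mm; A_we = 2.828 × 570 = 1612 mm².
F_nw = 0.6 F_EXX = 0.6 × 550 = 330 MPa.
R_n = 330 × 1612 × 10⁻³ = 531.9 kN; R_n/Ω = 531.9/2.0 = 266 kN.

R_n/Ω ≈ 266 kN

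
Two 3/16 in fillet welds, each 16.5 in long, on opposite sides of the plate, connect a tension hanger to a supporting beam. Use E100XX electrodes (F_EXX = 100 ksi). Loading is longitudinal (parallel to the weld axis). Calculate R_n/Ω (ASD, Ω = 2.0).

Effective throat t_e = 0.707 × 0.1875 = 0.1326 in.
Total length L = 33 in; A_we = 0.1326 × 33 = 4.375 in².
F_nw = 0.6 F_EXX = 0.6 × 100 = 60 ksi.
R_n = 60 × 4.375 = 262.5 kips; R_n/Ω = 262.5/2.0 = 131.2 kips.

R_n/Ω ≈ 131 kips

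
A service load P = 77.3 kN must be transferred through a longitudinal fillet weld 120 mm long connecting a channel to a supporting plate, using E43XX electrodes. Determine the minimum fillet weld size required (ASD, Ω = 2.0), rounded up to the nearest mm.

w = 8 mm

E43XX → F_EXX = 430 MPa.
Total weld length L = 120 mm.
Required throat t_e = P × Ω / (0.6 F_EXX × L) = 77.3 × 2.0 / (0.6 × 430 × 120 × 10⁻³) = 4.994 mm.
Required leg w = t_e / 0.707 = 7.063 mm → use 8 mm.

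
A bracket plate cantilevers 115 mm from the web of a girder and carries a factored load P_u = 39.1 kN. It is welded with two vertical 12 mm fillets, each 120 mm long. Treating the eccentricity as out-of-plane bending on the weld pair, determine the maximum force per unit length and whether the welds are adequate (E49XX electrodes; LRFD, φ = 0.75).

f_max ≈ 951 N/mm; adequate

E49XX → F_EXX = 490 MPa.
L_w = 2 × 120 = 240 mm; section modulus (unit throat) S = 2 × L²/6 = 4800 mm².
Direct shear f_v = P/L_w = 39.1×10³/240 = 162.9 N/mm.
Moment M = P × e = 39.1×10³ × 115 = 4496500 N·mm; bending f_b = M/S = 936.8 N/mm.
f_max = √(f_v² + f_b²) = √(162.9² + 936.8²) = 950.8 N/mm.
φr_n = 0.75 × 0.6 × 490 × (0.707 × 12) = 1871 N/mm → adequate.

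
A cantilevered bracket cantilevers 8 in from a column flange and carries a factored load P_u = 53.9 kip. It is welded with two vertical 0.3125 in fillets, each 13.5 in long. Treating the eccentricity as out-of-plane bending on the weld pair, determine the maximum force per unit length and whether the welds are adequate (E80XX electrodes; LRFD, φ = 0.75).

f_max ≈ 7.37 kip/in; adequate

E80XX → F_EXX = 80 ksi.
L_w = 2 × 13.5 = 27 in; section modulus (unit throat) S = 2 × L²/6 = 60.75 in².
Direct shear f_v = P/L_w = 53.9/27 = 1.996 kip/in.
Moment M = P × e = 53.9 × 8 = 431.2 kip·in; bending f_b = M/S = 7.098 kip/in.
f_max = √(f_v² + f_b²) = √(1.996² + 7.098²) = 7.373 kip/in.
φr_n = 0.75 × 0.6 × 80 × (0.707 × 0.3125) = 7.954 kip/in → adequate.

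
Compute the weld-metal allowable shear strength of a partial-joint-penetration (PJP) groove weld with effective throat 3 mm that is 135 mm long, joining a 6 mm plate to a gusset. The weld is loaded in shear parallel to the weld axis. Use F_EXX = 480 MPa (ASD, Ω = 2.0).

Effective throat (given) t_e = 3 mm.
A_we = 3 × 135 = 405 mm².
F_nw = 0.6 F_EXX = 288 MPa.
R_n/Ω = (288 × 405) / 2.0 × 10⁻³ = 58.32 kN.

R_n/Ω ≈ 58.3 kN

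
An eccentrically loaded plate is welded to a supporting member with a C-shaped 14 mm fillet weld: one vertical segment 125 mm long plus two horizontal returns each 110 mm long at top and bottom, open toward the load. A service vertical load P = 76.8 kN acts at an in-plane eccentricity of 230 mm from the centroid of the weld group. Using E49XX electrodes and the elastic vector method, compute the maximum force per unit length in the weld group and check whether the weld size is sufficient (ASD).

E49XX → F_EXX = 490 MPa.
Total weld length L_w = 345 mm. Treat welds as unit-width lines.
Centroid: x̄ = 2×110×55 / 345 = 35.07 mm from the vertical weld.
Polar moment about centroid: J = I_x + I_y = [125³/12 + 2×110×62.5²] + [125×35.07² + 2(110³/12 + 110×19.93²)] = 1485000 mm³.
Direct shear f_v = P/L_w = 76.8×10³ / 345 = 222.6 N/mm (vertical).
Torsion M = P·e = 76.8×10³ × 230 = 17664000 N·mm.
Critical point at (x, y) = (74.93, 62.5) from centroid. f_tx = M·y/J = 743.4 N/mm; f_ty = M·x/J = 891.2 N/mm.
Resultant f_max = √[f_tx² + (f_v + f_ty)²] = √[743.4² + (222.6 + 891.2)²] = 1339 N/mm.
Capacity per unit length: r_n/Ω = (1/2.0) × 0.6 × 490 × (0.707 × 14) = 1455 N/mm.
1339 ≤ 1455 → adequate.

f_max ≈ 1340 N/mm; adequate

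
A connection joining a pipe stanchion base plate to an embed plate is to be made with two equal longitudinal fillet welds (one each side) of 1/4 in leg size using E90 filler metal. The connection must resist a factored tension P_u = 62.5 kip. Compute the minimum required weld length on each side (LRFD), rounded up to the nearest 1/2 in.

E90XX → F_EXX = 90 ksi.
Throat t_e = 0.707 × 0.25 = 0.1767 in.
φr_n = 0.75 × 0.6 × 90 × 0.1767 = 7.158 kip/in.
L_req = P_u / φr_n = 62.5 / 7.158 = 8.731 in total.
Per side: 8.731 / 2 = 4.366 in.
Round up → use L = 4.5 in on each side.

L = 4.5 in on each side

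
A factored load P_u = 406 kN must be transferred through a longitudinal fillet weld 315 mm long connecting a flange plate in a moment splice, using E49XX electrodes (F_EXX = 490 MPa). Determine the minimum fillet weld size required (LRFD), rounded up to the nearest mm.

Total weld length L = 315 mm.
Required throat t_e = P_u / (φ × 0.6 F_EXX × L) = 406 / (0.75 × 0.6 × 490 × 315 × 10⁻³) = 5.845 mm.
Required leg w = t_e / 0.707 = 8.268 mm → use 9 mm.

w = 9 mm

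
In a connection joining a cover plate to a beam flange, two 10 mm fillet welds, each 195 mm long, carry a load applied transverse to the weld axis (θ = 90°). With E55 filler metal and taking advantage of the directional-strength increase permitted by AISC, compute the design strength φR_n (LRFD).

E55XX → F_EXX = 550 MPa.
t_e = 0.707 × 10 = 7.07 mm; A_we = 7.07 × 390 = 2757 mm².
Directional factor: 1.0 + 0.5 sin^1.5(90°) = 1.5.
F_nw = 0.6 × 550 × 1.5 = 495 MPa.
φR_n = 0.75 × 495 × 2757 × 10⁻³ = 1024 kN.

φR_n ≈ 1020 kN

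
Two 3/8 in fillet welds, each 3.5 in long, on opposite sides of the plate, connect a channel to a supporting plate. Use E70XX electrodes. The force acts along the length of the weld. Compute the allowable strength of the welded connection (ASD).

R_n/Ω ≈ 39 kip

E70XX → F_EXX = 70 ksi.
Effective throat t_e = 0.707 × 0.375 = 0.2651 in.
Total length L = 7 in; A_we = 0.2651 × 7 = 1.856 in².
F_nw = 0.6 F_EXX = 0.6 × 70 = 42 ksi.
R_n = 42 × 1.856 = 77.95 kip; R_n/Ω = 77.95/2.0 = 38.97 kip.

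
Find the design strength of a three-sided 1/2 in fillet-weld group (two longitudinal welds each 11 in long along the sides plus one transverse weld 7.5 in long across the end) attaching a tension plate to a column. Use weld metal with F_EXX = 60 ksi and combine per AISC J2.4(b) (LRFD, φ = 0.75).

φR_n ≈ 286 kips

t_e = 0.707 × 0.5 = 0.3535 in.
R_nwl = 0.6 × 60 × 0.3535 × 22 = 280 kips (longitudinal, 2 welds).
R_nwt = 0.6 × 60 × 0.3535 × 7.5 = 95.44 kips (transverse, base value).
(i) R_nwl + R_nwt = 375.4 kips; (ii) 0.85 R_nwl + 1.5 R_nwt = 381.1 kips.
R_n = max = 381.1 kips [governs: (ii)]; φR_n = 285.9 kips.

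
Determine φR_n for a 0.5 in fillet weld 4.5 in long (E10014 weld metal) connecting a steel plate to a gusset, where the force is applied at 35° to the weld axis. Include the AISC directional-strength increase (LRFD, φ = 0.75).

φR_n ≈ 87.1 kips

E100XX → F_EXX = 100 ksi.
t_e = 0.707 × 0.5 = 0.3535 in; A_we = 0.3535 × 4.5 = 1.591 in².
Directional factor: 1.0 + 0.5 sin^1.5(35°) = 1.217.
F_nw = 0.6 × 100 × 1.217 = 73.03 ksi.
φR_n = 0.75 × 73.03 × 1.591 = 87.13 kips.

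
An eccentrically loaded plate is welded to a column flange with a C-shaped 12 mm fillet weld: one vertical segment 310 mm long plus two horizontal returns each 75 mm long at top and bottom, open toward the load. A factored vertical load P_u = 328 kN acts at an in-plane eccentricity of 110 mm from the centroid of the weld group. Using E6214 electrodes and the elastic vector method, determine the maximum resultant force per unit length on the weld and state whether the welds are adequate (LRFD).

E62XX → F_EXX = 620 MPa.
Total weld length L_w = 460 mm. Treat welds as unit-width lines.
Centroid: x̄ = 2×75×37.5 / 460 = 12.23 mm from the vertical weld.
Polar moment about centroid: J = I_x + I_y = [310³/12 + 2×75×155²] + [310×12.23² + 2(75³/12 + 75×25.27²)] = 6299000 mm³.
Direct shear f_v = P/L_w = 328×10³ / 460 = 713 N/mm (vertical).
Torsion M = P·e = 328×10³ × 110 = 36080000 N·mm.
Critical point at (x, y) = (62.77, 155) from centroid. f_tx = M·y/J = 887.9 N/mm; f_ty = M·x/J = 359.6 N/mm.
Resultant f_max = √[f_tx² + (f_v + f_ty)²] = √[887.9² + (713 + 359.6)²] = 1392 N/mm.
Capacity per unit length: φr_n = 0.75 × 0.6 × 620 × (0.707 × 12) = 2367 N/mm.
1392 ≤ 2367 → adequate.

f_max ≈ 1390 N/mm; adequate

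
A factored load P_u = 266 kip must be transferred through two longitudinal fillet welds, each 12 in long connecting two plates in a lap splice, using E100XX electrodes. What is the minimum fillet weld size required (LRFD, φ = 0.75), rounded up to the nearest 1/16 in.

w = 3/8 in

E100XX → F_EXX = 100 ksi.
Total weld length L = 24 in.
Required throat t_e = P_u / (φ × 0.6 F_EXX × L) = 266 / (0.75 × 0.6 × 100 × 24) = 0.2463 in.
Required leg w = t_e / 0.707 = 0.3484 in → use 3/8 in.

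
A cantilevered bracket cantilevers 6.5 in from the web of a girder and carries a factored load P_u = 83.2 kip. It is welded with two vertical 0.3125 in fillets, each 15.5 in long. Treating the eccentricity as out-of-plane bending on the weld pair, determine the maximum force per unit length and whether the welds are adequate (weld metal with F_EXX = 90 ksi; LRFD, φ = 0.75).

f_max ≈ 7.27 kip/in; adequate

L_w = 2 × 15.5 = 31 in; section modulus (unit throat) S = 2 × L²/6 = 80.08 in².
Direct shear f_v = P/L_w = 83.2/31 = 2.684 kip/in.
Moment M = P × e = 83.2 × 6.5 = 540.8 kip·in; bending f_b = M/S = 6.753 kip/in.
f_max = √(f_v² + f_b²) = √(2.684² + 6.753²) = 7.267 kip/in.
φr_n = 0.75 × 0.6 × 90 × (0.707 × 0.3125) = 8.948 kip/in → adequate.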